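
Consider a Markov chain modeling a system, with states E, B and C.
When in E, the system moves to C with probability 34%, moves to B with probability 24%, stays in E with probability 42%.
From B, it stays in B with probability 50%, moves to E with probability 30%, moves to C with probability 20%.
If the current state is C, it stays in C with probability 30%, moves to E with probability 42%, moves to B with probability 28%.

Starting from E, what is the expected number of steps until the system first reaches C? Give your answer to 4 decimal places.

Let t(s) be the expected number of steps to first reach C from state s, with t(C) = 0. Conditioning on the first step:
t(E) = 1 + 0.42·t(E) + 0.24·t(B)
t(B) = 1 + 0.3·t(E) + 0.5·t(B)
Solving: t(E) = 3.3945, t(B) = 4.0367.
Expected steps from E to C: 3.3945.

3.3945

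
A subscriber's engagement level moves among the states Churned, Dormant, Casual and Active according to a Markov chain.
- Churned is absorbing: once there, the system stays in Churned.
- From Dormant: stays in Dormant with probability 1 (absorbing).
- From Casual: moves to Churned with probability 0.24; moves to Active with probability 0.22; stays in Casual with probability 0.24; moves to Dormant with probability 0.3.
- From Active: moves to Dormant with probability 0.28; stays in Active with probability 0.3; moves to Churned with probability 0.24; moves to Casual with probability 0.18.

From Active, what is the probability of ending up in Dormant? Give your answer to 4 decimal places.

Let h(s) be the probability of absorption at Dormant starting from transient state s. Then h(Dormant) = 1 and h(Churned) = 0. By first-step analysis:
h(Casual) = 0.24·0 + 0.3·1 + 0.24·h(Casual) + 0.22·h(Active)
h(Active) = 0.24·0 + 0.28·1 + 0.18·h(Casual) + 0.3·h(Active)
Solving: h(Casual) = 0.5516, h(Active) = 0.5418.
Starting from Active, the probability is 0.5418.

0.5418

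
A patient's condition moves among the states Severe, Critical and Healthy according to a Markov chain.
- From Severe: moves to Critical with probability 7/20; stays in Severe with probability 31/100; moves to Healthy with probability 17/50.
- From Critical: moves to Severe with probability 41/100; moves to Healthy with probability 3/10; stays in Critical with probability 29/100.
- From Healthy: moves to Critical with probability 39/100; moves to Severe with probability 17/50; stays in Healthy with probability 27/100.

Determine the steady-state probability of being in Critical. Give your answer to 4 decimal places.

Let the stationary distribution be π with π = πP and π_1 + π_2 + π_3 = 1.
π_1 = 0.31·π_1 + 0.41·π_2 + 0.34·π_3
π_2 = 0.35·π_1 + 0.29·π_2 + 0.39·π_3
Solving with the normalization constraint gives π = (0.3533, 0.3417, 0.3050).
So the stationary probability of Critical is 0.3417.

0.3417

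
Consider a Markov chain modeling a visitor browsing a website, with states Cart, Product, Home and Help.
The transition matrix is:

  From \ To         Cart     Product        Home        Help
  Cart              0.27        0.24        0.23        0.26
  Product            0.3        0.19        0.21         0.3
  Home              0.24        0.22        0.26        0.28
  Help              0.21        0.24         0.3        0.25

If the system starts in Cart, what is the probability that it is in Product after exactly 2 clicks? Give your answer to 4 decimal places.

0.2234

Propagate the distribution vector 2 clicks from Cart.
After 0 clicks: (1.0000, 0.0000, 0.0000, 0.0000)
After 1 click: (0.2700, 0.2400, 0.2300, 0.2600)
After 2 clicks: (0.2547, 0.2234, 0.2503, 0.2716)
P(in Product after 2 clicks) = 0.2234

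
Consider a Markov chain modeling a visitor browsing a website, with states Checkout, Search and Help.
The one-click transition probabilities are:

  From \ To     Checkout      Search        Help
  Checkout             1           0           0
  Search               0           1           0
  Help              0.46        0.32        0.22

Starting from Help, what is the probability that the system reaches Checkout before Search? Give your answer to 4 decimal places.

0.5897

Let h(s) be the probability of absorption at Checkout starting from transient state s. Then h(Checkout) = 1 and h(Search) = 0. By first-step analysis:
h(Help) = 0.46·1 + 0.32·0 + 0.22·h(Help)
Solving: h(Help) = 0.5897.
Starting from Help, the probability is 0.5897.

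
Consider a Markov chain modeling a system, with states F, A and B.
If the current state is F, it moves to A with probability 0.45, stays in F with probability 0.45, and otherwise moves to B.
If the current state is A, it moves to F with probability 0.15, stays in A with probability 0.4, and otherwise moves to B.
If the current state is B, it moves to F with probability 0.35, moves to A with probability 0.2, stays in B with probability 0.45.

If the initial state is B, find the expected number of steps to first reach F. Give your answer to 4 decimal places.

3.3333

Let t(s) be the expected number of steps to first reach F from state s, with t(F) = 0. Conditioning on the first step:
t(A) = 1 + 0.4·t(A) + 0.45·t(B)
t(B) = 1 + 0.2·t(A) + 0.45·t(B)
Solving: t(A) = 4.1667, t(B) = 3.3333.
Expected steps from B to F: 3.3333.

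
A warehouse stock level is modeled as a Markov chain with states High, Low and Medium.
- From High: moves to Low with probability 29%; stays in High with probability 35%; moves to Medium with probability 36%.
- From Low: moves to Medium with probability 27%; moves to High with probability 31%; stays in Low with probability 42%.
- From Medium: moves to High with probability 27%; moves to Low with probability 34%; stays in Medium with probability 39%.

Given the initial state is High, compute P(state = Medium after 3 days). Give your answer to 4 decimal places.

Propagate the distribution vector 3 days from High.
After 0 days: (1.0000, 0.0000, 0.0000)
After 1 day: (0.3500, 0.2900, 0.3600)
After 2 days: (0.3096, 0.3457, 0.3447)
After 3 days: (0.3086, 0.3522, 0.3392)
P(in Medium after 3 days) = 0.3392

0.3392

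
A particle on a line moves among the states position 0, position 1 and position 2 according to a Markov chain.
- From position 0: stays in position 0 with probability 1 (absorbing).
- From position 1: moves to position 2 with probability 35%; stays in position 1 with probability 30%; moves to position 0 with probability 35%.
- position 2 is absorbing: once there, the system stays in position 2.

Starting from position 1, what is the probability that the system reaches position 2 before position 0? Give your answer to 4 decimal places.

Let h(s) be the probability of absorption at position 2 starting from transient state s. Then h(position 2) = 1 and h(position 0) = 0. By first-step analysis:
h(position 1) = 0.35·0 + 0.3·h(position 1) + 0.35·1
Solving: h(position 1) = 0.5000.
Starting from position 1, the probability is 0.5000.

0.5000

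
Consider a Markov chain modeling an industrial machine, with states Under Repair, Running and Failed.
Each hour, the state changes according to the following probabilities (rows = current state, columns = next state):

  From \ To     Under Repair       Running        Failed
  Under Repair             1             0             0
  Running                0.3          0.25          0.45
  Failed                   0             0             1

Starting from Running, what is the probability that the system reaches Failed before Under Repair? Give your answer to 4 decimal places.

0.6000

Let h(s) be the probability of absorption at Failed starting from transient state s. Then h(Failed) = 1 and h(Under Repair) = 0. By first-step analysis:
h(Running) = 0.3·0 + 0.25·h(Running) + 0.45·1
Solving: h(Running) = 0.6000.
Starting from Running, the probability is 0.6000.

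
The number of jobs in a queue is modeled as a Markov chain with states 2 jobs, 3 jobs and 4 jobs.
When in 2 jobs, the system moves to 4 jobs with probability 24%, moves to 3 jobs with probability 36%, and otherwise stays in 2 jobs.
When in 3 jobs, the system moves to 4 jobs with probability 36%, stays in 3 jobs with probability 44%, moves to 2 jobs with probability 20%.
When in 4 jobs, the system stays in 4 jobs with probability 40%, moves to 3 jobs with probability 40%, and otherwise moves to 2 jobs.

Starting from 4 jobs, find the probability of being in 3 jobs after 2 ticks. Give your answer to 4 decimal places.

0.4080

Sum over the intermediate state after 1 tick:
P = P(4 jobs→2 jobs)·P(2 jobs→3 jobs) + P(4 jobs→3 jobs)·P(3 jobs→3 jobs) + P(4 jobs→4 jobs)·P(4 jobs→3 jobs)
  = 0.2×0.36 + 0.4×0.44 + 0.4×0.4
  = 0.0720 + 0.1760 + 0.1600 = 0.4080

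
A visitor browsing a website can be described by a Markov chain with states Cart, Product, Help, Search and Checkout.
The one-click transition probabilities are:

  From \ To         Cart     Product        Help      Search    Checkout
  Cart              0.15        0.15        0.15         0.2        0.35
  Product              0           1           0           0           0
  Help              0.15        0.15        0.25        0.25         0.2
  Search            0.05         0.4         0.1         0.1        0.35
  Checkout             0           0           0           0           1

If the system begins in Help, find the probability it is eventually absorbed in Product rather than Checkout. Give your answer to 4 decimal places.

Let h(s) be the probability of absorption at Product starting from transient state s. Then h(Product) = 1 and h(Checkout) = 0. By first-step analysis:
h(Cart) = 0.15·h(Cart) + 0.15·1 + 0.15·h(Help) + 0.2·h(Search) + 0.35·0
h(Help) = 0.15·h(Cart) + 0.15·1 + 0.25·h(Help) + 0.25·h(Search) + 0.2·0
h(Search) = 0.05·h(Cart) + 0.4·1 + 0.1·h(Help) + 0.1·h(Search) + 0.35·0
Solving: h(Cart) = 0.3765, h(Help) = 0.4470, h(Search) = 0.5150.
Starting from Help, the probability is 0.4470.

0.4470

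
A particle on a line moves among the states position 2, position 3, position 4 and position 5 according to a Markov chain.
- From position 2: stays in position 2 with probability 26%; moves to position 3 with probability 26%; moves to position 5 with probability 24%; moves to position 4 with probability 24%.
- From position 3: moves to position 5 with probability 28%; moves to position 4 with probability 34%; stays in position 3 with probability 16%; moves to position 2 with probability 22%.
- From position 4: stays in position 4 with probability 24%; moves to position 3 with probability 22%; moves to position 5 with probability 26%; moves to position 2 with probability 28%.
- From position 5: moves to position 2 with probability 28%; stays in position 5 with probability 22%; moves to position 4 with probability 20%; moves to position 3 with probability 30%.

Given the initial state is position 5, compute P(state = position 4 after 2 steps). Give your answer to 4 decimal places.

Propagate the distribution vector 2 steps from position 5.
After 0 steps: (0.0000, 0.0000, 0.0000, 1.0000)
After 1 step: (0.2800, 0.3000, 0.2000, 0.2200)
After 2 steps: (0.2564, 0.2308, 0.2612, 0.2516)
P(in position 4 after 2 steps) = 0.2612

0.2612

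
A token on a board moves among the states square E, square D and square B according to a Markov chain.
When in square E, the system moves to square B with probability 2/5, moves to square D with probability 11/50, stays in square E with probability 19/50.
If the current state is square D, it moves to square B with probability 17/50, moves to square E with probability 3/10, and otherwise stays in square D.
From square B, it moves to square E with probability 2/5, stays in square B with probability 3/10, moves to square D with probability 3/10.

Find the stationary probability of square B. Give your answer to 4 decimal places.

0.3479

Let the stationary distribution be π with π = πP and π_1 + π_2 + π_3 = 1.
π_1 = 0.38·π_1 + 0.3·π_2 + 0.4·π_3
π_2 = 0.22·π_1 + 0.36·π_2 + 0.3·π_3
Solving with the normalization constraint gives π = (0.3639, 0.2882, 0.3479).
So the stationary probability of square B is 0.3479.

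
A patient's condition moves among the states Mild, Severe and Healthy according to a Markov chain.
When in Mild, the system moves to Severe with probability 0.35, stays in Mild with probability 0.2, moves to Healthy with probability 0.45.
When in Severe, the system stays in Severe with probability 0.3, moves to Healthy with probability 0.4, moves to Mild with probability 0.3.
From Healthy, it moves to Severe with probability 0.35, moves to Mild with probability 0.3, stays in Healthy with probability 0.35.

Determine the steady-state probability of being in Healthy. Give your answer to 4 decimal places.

0.3939

Let the stationary distribution be π with π = πP and π_1 + π_2 + π_3 = 1.
π_1 = 0.2·π_1 + 0.3·π_2 + 0.3·π_3
π_2 = 0.35·π_1 + 0.3·π_2 + 0.35·π_3
Solving with the normalization constraint gives π = (0.2727, 0.3333, 0.3939).
So the stationary probability of Healthy is 0.3939.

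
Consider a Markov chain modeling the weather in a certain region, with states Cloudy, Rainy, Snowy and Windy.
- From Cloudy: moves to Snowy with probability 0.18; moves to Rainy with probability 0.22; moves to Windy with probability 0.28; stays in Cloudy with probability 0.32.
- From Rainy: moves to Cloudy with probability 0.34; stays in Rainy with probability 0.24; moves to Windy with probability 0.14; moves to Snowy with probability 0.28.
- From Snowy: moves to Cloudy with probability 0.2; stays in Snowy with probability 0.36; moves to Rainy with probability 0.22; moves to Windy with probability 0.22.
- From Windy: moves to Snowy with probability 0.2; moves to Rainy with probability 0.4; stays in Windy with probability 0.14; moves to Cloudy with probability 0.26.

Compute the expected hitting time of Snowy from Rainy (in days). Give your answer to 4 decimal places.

4.2855

Let t(s) be the expected number of days to first reach Snowy from state s, with t(Snowy) = 0. Conditioning on the first day:
t(Cloudy) = 1 + 0.32·t(Cloudy) + 0.22·t(Rainy) + 0.28·t(Windy)
t(Rainy) = 1 + 0.34·t(Cloudy) + 0.24·t(Rainy) + 0.14·t(Windy)
t(Windy) = 1 + 0.26·t(Cloudy) + 0.4·t(Rainy) + 0.14·t(Windy)
Solving: t(Cloudy) = 4.7477, t(Rainy) = 4.2855, t(Windy) = 4.5914.
Expected days from Rainy to Snowy: 4.2855.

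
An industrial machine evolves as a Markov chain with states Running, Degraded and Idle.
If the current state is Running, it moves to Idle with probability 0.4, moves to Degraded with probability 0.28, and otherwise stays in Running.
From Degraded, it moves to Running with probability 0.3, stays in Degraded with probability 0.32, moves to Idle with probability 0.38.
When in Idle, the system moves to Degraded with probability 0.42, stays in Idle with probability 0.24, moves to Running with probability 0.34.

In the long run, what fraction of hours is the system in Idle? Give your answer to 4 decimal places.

0.3389

Let the stationary distribution be π with π = πP and π_1 + π_2 + π_3 = 1.
π_1 = 0.32·π_1 + 0.3·π_2 + 0.34·π_3
π_2 = 0.28·π_1 + 0.32·π_2 + 0.42·π_3
Solving with the normalization constraint gives π = (0.3200, 0.3411, 0.3389).
So the stationary probability of Idle is 0.3389.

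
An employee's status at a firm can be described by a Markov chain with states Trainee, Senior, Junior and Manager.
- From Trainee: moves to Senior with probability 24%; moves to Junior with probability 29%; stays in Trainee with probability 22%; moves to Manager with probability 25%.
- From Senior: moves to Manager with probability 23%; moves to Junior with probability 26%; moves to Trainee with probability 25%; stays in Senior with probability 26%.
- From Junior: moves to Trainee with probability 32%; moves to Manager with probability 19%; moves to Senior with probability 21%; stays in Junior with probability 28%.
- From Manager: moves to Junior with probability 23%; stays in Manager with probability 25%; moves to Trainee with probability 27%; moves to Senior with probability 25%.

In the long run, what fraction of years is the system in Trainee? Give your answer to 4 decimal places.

0.2653

Let the stationary distribution be π with π = πP and π_1 + π_2 + π_3 + π_4 = 1.
π_1 = 0.22·π_1 + 0.25·π_2 + 0.32·π_3 + 0.27·π_4
π_2 = 0.24·π_1 + 0.26·π_2 + 0.21·π_3 + 0.25·π_4
π_3 = 0.29·π_1 + 0.26·π_2 + 0.28·π_3 + 0.23·π_4
Solving with the normalization constraint gives π = (0.2653, 0.2391, 0.2664, 0.2292).
So the stationary probability of Trainee is 0.2653.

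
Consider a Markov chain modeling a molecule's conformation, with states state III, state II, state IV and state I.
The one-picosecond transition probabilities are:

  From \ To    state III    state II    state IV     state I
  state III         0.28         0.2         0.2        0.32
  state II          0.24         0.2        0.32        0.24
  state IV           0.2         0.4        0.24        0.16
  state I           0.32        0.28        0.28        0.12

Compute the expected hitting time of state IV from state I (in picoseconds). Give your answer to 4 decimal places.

Let t(s) be the expected number of picoseconds to first reach state IV from state s, with t(state IV) = 0. Conditioning on the first picosecond:
t(state III) = 1 + 0.28·t(state III) + 0.2·t(state II) + 0.32·t(state I)
t(state II) = 1 + 0.24·t(state III) + 0.2·t(state II) + 0.24·t(state I)
t(state I) = 1 + 0.32·t(state III) + 0.28·t(state II) + 0.12·t(state I)
Solving: t(state III) = 4.0555, t(state II) = 3.5929, t(state I) = 3.7543.
Expected picoseconds from state I to state IV: 3.7543.

3.7543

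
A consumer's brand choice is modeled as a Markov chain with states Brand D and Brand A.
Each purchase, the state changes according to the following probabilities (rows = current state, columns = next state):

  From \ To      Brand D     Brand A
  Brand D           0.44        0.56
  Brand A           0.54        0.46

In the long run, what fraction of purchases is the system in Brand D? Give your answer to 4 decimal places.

Let the stationary distribution be π with π = πP and π_1 + π_2 = 1.
π_1 = 0.44·π_1 + 0.54·π_2
Solving with the normalization constraint gives π = (0.4909, 0.5091).
So the stationary probability of Brand D is 0.4909.

0.4909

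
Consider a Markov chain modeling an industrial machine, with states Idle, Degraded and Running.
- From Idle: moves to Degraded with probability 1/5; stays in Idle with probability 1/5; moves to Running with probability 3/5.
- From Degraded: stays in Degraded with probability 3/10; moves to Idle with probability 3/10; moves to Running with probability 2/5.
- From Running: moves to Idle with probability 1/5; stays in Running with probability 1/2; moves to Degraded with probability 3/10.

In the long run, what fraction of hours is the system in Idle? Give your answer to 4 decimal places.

Let the stationary distribution be π with π = πP and π_1 + π_2 + π_3 = 1.
π_1 = 0.2·π_1 + 0.3·π_2 + 0.2·π_3
π_2 = 0.2·π_1 + 0.3·π_2 + 0.3·π_3
Solving with the normalization constraint gives π = (0.2277, 0.2772, 0.4950).
So the stationary probability of Idle is 0.2277.

0.2277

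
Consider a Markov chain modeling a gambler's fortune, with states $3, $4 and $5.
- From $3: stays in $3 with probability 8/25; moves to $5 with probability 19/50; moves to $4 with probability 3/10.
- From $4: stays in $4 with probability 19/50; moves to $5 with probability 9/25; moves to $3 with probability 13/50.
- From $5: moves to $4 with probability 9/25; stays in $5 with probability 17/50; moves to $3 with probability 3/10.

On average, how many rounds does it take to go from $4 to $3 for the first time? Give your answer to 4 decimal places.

Let t(s) be the expected number of rounds to first reach $3 from state s, with t($3) = 0. Conditioning on the first round:
t($4) = 1 + 0.38·t($4) + 0.36·t($5)
t($5) = 1 + 0.36·t($4) + 0.34·t($5)
Solving: t($4) = 3.6481, t($5) = 3.5050.
Expected rounds from $4 to $3: 3.6481.

3.6481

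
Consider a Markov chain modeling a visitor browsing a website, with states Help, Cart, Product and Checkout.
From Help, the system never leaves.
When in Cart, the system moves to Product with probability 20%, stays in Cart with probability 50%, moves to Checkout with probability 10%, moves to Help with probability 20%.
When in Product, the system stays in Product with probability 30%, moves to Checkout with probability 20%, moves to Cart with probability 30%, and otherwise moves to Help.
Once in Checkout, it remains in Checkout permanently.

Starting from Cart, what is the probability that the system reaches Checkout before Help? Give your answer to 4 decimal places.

0.3793

Let h(s) be the probability of absorption at Checkout starting from transient state s. Then h(Checkout) = 1 and h(Help) = 0. By first-step analysis:
h(Cart) = 0.2·0 + 0.5·h(Cart) + 0.2·h(Product) + 0.1·1
h(Product) = 0.2·0 + 0.3·h(Cart) + 0.3·h(Product) + 0.2·1
Solving: h(Cart) = 0.3793, h(Product) = 0.4483.
Starting from Cart, the probability is 0.3793.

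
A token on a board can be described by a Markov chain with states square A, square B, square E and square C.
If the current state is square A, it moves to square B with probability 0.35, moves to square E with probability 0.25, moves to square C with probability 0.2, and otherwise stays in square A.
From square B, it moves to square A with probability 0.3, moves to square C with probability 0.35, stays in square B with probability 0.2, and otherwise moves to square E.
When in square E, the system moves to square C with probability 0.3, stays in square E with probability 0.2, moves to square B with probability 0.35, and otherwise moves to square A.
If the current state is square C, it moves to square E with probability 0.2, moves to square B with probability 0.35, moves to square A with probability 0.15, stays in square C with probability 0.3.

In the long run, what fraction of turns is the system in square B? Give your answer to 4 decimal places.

Let the stationary distribution be π with π = πP and π_1 + π_2 + π_3 + π_4 = 1.
π_1 = 0.2·π_1 + 0.3·π_2 + 0.15·π_3 + 0.15·π_4
π_2 = 0.35·π_1 + 0.2·π_2 + 0.35·π_3 + 0.35·π_4
π_3 = 0.25·π_1 + 0.15·π_2 + 0.2·π_3 + 0.2·π_4
Solving with the normalization constraint gives π = (0.2059, 0.3043, 0.1951, 0.2946).
So the stationary probability of square B is 0.3043.

0.3043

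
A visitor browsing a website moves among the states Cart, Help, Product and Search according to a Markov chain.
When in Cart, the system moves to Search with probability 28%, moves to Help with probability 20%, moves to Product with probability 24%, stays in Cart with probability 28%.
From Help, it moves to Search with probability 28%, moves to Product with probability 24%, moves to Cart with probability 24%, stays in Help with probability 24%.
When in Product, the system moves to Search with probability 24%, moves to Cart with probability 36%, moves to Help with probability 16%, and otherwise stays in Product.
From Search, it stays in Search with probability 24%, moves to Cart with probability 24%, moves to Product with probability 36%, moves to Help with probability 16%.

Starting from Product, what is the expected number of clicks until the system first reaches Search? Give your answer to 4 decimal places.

Let t(s) be the expected number of clicks to first reach Search from state s, with t(Search) = 0. Conditioning on the first click:
t(Cart) = 1 + 0.28·t(Cart) + 0.2·t(Help) + 0.24·t(Product)
t(Help) = 1 + 0.24·t(Cart) + 0.24·t(Help) + 0.24·t(Product)
t(Product) = 1 + 0.36·t(Cart) + 0.16·t(Help) + 0.24·t(Product)
Solving: t(Cart) = 3.6982, t(Help) = 3.6982, t(Product) = 3.8462.
Expected clicks from Product to Search: 3.8462.

3.8462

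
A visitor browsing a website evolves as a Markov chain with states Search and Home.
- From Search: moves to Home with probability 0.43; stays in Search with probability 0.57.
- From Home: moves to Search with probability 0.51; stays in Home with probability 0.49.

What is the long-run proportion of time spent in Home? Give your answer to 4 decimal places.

0.4574

Let the stationary distribution be π with π = πP and π_1 + π_2 = 1.
π_1 = 0.57·π_1 + 0.51·π_2
Solving with the normalization constraint gives π = (0.5426, 0.4574).
So the stationary probability of Home is 0.4574.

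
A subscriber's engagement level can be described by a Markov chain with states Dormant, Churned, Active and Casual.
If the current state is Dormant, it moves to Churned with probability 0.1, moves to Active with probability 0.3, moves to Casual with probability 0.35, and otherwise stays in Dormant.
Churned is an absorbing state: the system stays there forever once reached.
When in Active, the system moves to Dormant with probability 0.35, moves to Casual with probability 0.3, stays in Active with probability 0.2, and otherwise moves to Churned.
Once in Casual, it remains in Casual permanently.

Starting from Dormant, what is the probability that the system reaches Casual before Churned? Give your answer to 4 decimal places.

0.7475

Let h(s) be the probability of absorption at Casual starting from transient state s. Then h(Casual) = 1 and h(Churned) = 0. By first-step analysis:
h(Dormant) = 0.25·h(Dormant) + 0.1·0 + 0.3·h(Active) + 0.35·1
h(Active) = 0.35·h(Dormant) + 0.15·0 + 0.2·h(Active) + 0.3·1
Solving: h(Dormant) = 0.7475, h(Active) = 0.7020.
Starting from Dormant, the probability is 0.7475.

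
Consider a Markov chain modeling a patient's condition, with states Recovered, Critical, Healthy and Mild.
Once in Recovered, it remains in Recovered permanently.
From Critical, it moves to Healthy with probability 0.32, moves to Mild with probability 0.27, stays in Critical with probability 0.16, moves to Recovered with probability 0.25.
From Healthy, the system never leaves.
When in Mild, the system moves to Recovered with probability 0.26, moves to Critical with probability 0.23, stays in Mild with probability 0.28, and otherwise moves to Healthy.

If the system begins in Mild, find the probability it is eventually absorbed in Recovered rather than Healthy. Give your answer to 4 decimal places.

Let h(s) be the probability of absorption at Recovered starting from transient state s. Then h(Recovered) = 1 and h(Healthy) = 0. By first-step analysis:
h(Critical) = 0.25·1 + 0.16·h(Critical) + 0.32·0 + 0.27·h(Mild)
h(Mild) = 0.26·1 + 0.23·h(Critical) + 0.23·0 + 0.28·h(Mild)
Solving: h(Critical) = 0.4610, h(Mild) = 0.5084.
Starting from Mild, the probability is 0.5084.

0.5084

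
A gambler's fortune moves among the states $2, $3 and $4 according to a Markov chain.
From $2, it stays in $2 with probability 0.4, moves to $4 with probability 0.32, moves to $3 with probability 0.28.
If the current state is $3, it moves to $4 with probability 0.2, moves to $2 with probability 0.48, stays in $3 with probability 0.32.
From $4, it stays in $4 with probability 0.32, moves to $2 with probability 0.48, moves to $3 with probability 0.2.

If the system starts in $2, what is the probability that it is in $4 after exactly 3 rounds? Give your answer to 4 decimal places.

0.2881

Propagate the distribution vector 3 rounds from $2.
After 0 rounds: (1.0000, 0.0000, 0.0000)
After 1 round: (0.4000, 0.2800, 0.3200)
After 2 rounds: (0.4480, 0.2656, 0.2864)
After 3 rounds: (0.4442, 0.2677, 0.2881)
P(in $4 after 3 rounds) = 0.2881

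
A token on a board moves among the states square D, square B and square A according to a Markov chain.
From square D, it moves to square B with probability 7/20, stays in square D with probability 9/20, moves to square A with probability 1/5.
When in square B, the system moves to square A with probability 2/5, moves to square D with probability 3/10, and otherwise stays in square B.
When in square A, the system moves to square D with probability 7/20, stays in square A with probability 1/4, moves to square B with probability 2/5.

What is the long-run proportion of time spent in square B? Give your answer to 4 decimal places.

0.3468

Let the stationary distribution be π with π = πP and π_1 + π_2 + π_3 = 1.
π_1 = 0.45·π_1 + 0.3·π_2 + 0.35·π_3
π_2 = 0.35·π_1 + 0.3·π_2 + 0.4·π_3
Solving with the normalization constraint gives π = (0.3696, 0.3468, 0.2835).
So the stationary probability of square B is 0.3468.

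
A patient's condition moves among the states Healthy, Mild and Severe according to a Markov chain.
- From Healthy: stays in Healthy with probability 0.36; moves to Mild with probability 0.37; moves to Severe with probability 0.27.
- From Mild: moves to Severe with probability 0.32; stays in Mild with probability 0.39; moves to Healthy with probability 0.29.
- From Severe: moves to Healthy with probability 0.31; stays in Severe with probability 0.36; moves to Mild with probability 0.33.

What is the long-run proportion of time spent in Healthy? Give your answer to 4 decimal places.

Let the stationary distribution be π with π = πP and π_1 + π_2 + π_3 = 1.
π_1 = 0.36·π_1 + 0.29·π_2 + 0.31·π_3
π_2 = 0.37·π_1 + 0.39·π_2 + 0.33·π_3
Solving with the normalization constraint gives π = (0.3186, 0.3646, 0.3167).
So the stationary probability of Healthy is 0.3186.

0.3186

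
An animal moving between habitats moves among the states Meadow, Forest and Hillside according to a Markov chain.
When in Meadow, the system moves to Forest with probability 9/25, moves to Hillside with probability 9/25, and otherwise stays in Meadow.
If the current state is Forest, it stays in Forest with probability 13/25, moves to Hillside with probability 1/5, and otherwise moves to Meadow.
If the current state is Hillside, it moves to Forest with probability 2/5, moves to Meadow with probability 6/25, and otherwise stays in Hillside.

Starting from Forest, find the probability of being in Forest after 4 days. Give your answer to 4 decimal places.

0.4424

Propagate the distribution vector 4 days from Forest.
After 0 days: (0.0000, 1.0000, 0.0000)
After 1 day: (0.2800, 0.5200, 0.2000)
After 2 days: (0.2720, 0.4512, 0.2768)
After 3 days: (0.2689, 0.4433, 0.2878)
After 4 days: (0.2685, 0.4424, 0.2891)
P(in Forest after 4 days) = 0.4424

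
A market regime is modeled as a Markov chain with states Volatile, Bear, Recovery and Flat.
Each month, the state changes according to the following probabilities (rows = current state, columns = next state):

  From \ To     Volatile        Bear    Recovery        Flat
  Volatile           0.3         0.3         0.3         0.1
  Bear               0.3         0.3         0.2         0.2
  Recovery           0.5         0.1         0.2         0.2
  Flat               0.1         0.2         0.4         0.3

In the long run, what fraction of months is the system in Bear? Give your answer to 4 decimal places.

0.2275

Let the stationary distribution be π with π = πP and π_1 + π_2 + π_3 + π_4 = 1.
π_1 = 0.3·π_1 + 0.3·π_2 + 0.5·π_3 + 0.1·π_4
π_2 = 0.3·π_1 + 0.3·π_2 + 0.1·π_3 + 0.2·π_4
π_3 = 0.3·π_1 + 0.2·π_2 + 0.2·π_3 + 0.4·π_4
Solving with the normalization constraint gives π = (0.3164, 0.2275, 0.2691, 0.1871).
So the stationary probability of Bear is 0.2275.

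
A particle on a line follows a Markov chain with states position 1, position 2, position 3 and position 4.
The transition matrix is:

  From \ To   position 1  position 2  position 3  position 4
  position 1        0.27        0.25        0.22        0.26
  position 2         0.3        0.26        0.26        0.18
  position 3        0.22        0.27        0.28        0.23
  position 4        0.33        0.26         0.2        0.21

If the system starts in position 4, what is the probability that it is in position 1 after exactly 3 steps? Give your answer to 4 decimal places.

0.2792

Propagate the distribution vector 3 steps from position 4.
After 0 steps: (0.0000, 0.0000, 0.0000, 1.0000)
After 1 step: (0.3300, 0.2600, 0.2000, 0.2100)
After 2 steps: (0.2804, 0.2587, 0.2382, 0.2227)
After 3 steps: (0.2792, 0.2596, 0.2402, 0.2210)
P(in position 1 after 3 steps) = 0.2792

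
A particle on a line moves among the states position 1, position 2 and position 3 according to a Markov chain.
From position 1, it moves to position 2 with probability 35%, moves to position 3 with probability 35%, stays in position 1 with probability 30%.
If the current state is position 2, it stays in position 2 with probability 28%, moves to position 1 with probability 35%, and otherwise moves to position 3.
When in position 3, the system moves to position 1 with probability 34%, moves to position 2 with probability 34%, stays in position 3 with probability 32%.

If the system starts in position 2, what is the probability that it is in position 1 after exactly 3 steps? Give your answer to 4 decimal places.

Propagate the distribution vector 3 steps from position 2.
After 0 steps: (0.0000, 1.0000, 0.0000)
After 1 step: (0.3500, 0.2800, 0.3700)
After 2 steps: (0.3288, 0.3267, 0.3445)
After 3 steps: (0.3301, 0.3237, 0.3462)
P(in position 1 after 3 steps) = 0.3301

0.3301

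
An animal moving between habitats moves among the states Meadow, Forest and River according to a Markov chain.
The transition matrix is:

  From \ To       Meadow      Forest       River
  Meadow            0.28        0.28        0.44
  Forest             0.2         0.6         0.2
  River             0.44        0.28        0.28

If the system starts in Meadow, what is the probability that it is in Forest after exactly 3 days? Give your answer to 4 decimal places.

Propagate the distribution vector 3 days from Meadow.
After 0 days: (1.0000, 0.0000, 0.0000)
After 1 day: (0.2800, 0.2800, 0.4400)
After 2 days: (0.3280, 0.3696, 0.3024)
After 3 days: (0.2988, 0.3983, 0.3029)
P(in Forest after 3 days) = 0.3983

0.3983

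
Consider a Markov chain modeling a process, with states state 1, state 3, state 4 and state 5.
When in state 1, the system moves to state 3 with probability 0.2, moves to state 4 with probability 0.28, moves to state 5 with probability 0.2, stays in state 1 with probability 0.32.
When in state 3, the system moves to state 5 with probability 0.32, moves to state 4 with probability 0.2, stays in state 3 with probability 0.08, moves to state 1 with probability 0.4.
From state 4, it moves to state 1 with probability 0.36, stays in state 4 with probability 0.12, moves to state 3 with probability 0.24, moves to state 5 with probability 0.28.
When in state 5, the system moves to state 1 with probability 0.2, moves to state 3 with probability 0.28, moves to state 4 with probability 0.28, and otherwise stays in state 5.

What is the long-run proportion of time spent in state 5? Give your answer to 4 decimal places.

0.2529

Let the stationary distribution be π with π = πP and π_1 + π_2 + π_3 + π_4 = 1.
π_1 = 0.32·π_1 + 0.4·π_2 + 0.36·π_3 + 0.2·π_4
π_2 = 0.2·π_1 + 0.08·π_2 + 0.24·π_3 + 0.28·π_4
π_3 = 0.28·π_1 + 0.2·π_2 + 0.12·π_3 + 0.28·π_4
Solving with the normalization constraint gives π = (0.3151, 0.2047, 0.2273, 0.2529).
So the stationary probability of state 5 is 0.2529.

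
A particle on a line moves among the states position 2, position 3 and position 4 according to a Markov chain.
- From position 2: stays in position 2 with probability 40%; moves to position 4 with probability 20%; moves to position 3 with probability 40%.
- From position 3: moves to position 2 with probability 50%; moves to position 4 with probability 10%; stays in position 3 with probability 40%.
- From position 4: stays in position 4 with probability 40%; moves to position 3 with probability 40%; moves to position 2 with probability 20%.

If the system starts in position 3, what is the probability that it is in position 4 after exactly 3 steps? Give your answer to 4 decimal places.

0.1960

Propagate the distribution vector 3 steps from position 3.
After 0 steps: (0.0000, 1.0000, 0.0000)
After 1 step: (0.5000, 0.4000, 0.1000)
After 2 steps: (0.4200, 0.4000, 0.1800)
After 3 steps: (0.4040, 0.4000, 0.1960)
P(in position 4 after 3 steps) = 0.1960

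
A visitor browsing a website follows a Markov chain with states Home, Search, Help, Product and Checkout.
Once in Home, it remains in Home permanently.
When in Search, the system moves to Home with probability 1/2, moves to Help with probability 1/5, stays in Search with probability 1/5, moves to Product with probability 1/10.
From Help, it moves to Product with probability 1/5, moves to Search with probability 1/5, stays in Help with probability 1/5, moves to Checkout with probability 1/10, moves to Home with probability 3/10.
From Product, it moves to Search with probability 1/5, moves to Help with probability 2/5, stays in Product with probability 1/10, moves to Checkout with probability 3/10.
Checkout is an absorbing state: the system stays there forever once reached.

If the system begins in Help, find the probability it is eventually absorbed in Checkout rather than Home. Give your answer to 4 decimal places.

Let h(s) be the probability of absorption at Checkout starting from transient state s. Then h(Checkout) = 1 and h(Home) = 0. By first-step analysis:
h(Search) = 0.5·0 + 0.2·h(Search) + 0.2·h(Help) + 0.1·h(Product)
h(Help) = 0.3·0 + 0.2·h(Search) + 0.2·h(Help) + 0.2·h(Product) + 0.1·1
h(Product) = 0.2·h(Search) + 0.4·h(Help) + 0.1·h(Product) + 0.3·1
Solving: h(Search) = 0.1306, h(Help) = 0.2793, h(Product) = 0.4865.
Starting from Help, the probability is 0.2793.

0.2793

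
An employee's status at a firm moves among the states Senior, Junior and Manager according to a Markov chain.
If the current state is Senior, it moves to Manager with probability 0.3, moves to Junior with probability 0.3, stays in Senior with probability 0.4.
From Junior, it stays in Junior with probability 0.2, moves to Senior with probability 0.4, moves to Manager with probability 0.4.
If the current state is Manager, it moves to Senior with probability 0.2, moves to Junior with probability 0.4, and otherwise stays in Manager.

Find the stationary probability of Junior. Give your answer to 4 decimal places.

0.3061

Let the stationary distribution be π with π = πP and π_1 + π_2 + π_3 = 1.
π_1 = 0.4·π_1 + 0.4·π_2 + 0.2·π_3
π_2 = 0.3·π_1 + 0.2·π_2 + 0.4·π_3
Solving with the normalization constraint gives π = (0.3265, 0.3061, 0.3673).
So the stationary probability of Junior is 0.3061.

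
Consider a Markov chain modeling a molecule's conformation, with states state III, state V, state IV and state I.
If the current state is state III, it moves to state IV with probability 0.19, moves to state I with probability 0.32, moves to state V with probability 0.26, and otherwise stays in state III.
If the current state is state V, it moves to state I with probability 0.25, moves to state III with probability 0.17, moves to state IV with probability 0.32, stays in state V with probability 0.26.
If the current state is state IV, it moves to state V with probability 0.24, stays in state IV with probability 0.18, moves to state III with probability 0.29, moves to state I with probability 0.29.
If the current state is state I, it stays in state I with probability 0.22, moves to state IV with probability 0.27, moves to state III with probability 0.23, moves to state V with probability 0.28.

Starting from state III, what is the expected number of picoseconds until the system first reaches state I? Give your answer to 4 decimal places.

3.3843

Let t(s) be the expected number of picoseconds to first reach state I from state s, with t(state I) = 0. Conditioning on the first picosecond:
t(state III) = 1 + 0.23·t(state III) + 0.26·t(state V) + 0.19·t(state IV)
t(state V) = 1 + 0.17·t(state III) + 0.26·t(state V) + 0.32·t(state IV)
t(state IV) = 1 + 0.29·t(state III) + 0.24·t(state V) + 0.18·t(state IV)
Solving: t(state III) = 3.3843, t(state V) = 3.6337, t(state IV) = 3.4799.
Expected picoseconds from state III to state I: 3.3843.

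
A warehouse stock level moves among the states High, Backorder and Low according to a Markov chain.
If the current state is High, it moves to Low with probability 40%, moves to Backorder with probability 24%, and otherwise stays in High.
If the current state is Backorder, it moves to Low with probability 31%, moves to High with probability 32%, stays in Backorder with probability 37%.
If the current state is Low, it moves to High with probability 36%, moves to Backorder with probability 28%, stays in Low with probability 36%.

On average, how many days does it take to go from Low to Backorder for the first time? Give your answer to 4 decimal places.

3.7651

Let t(s) be the expected number of days to first reach Backorder from state s, with t(Backorder) = 0. Conditioning on the first day:
t(High) = 1 + 0.36·t(High) + 0.4·t(Low)
t(Low) = 1 + 0.36·t(High) + 0.36·t(Low)
Solving: t(High) = 3.9157, t(Low) = 3.7651.
Expected days from Low to Backorder: 3.7651.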